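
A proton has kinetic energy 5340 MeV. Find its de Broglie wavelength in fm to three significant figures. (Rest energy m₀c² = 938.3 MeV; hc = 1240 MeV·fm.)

Total energy E = KE + m₀c² = 5340 + 938.3 = 6278.3 MeV.
(pc)² = E² − (m₀c²)² = (6278.3)² − (938.3)² = 3.854 × 10⁷ MeV², so pc = 6208 MeV.
λ = hc/(pc) = 1240 MeV·fm / 6208 MeV = 0.200 fm.

λ = 0.200 fm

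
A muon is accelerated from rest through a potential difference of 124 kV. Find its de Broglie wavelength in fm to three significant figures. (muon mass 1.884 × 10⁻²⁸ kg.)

λ = 242 fm

KE = eV = 1.602 × 10⁻¹⁹ × 1.240 × 10⁵ = 1.986 × 10⁻¹⁴ J.
p = √(2mKE) = √(2 × 1.884 × 10⁻²⁸ × 1.986 × 10⁻¹⁴) = 2.736 × 10⁻²¹ kg·m/s.
λ = h/p = 6.626 × 10⁻³⁴ / 2.736 × 10⁻²¹ = 2.42 × 10⁻¹³ m = 242 fm.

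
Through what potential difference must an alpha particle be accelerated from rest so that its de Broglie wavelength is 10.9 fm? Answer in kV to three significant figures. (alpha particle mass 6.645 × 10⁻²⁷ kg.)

V = 868 kV

p = h/λ = 6.626 × 10⁻³⁴ / 1.090 × 10⁻¹⁴ = 6.079 × 10⁻²⁰ kg·m/s.
KE = p²/(2m) = 2.781 × 10⁻¹³ J.
V = KE/2e = 2.781 × 10⁻¹³ / (2 × 1.602 × 10⁻¹⁹) = 868 kV.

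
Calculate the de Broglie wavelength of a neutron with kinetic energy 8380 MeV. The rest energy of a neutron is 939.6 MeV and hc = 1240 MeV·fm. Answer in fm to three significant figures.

λ = 0.134 fm

Total energy E = KE + m₀c² = 8380 + 939.6 = 9319.6 MeV.
(pc)² = E² − (m₀c²)² = (9319.6)² − (939.6)² = 8.597 × 10⁷ MeV², so pc = 9272 MeV.
λ = hc/(pc) = 1240 MeV·fm / 9272 MeV = 0.134 fm.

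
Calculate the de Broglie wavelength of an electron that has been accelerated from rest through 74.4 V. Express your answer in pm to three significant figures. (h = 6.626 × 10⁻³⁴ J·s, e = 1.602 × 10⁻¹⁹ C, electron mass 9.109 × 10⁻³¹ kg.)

KE = eV = 1.602 × 10⁻¹⁹ × 74.40 = 1.192 × 10⁻¹⁷ J.
p = √(2mKE) = √(2 × 9.109 × 10⁻³¹ × 1.192 × 10⁻¹⁷) = 4.660 × 10⁻²⁴ kg·m/s.
λ = h/p = 6.626 × 10⁻³⁴ / 4.660 × 10⁻²⁴ = 1.42 × 10⁻¹⁰ m = 142 pm.

λ = 142 pm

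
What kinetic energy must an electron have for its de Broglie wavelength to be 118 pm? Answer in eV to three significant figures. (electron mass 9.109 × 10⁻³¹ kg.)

KE = 108 eV

p = h/λ = 6.626 × 10⁻³⁴ / 1.180 × 10⁻¹⁰ = 5.615 × 10⁻²⁴ kg·m/s.
KE = p²/(2m) = (5.615 × 10⁻²⁴)² / (2 × 9.109 × 10⁻³¹) = 1.731 × 10⁻¹⁷ J = 108 eV.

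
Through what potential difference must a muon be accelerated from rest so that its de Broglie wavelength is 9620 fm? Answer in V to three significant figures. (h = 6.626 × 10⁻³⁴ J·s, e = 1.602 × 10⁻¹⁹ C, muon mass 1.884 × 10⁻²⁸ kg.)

p = h/λ = 6.626 × 10⁻³⁴ / 9.620 × 10⁻¹² = 6.888 × 10⁻²³ kg·m/s.
KE = p²/(2m) = 1.259 × 10⁻¹⁷ J.
V = KE/e = 1.259 × 10⁻¹⁷ / (1.602 × 10⁻¹⁹) = 78.6 V.

V = 78.6 V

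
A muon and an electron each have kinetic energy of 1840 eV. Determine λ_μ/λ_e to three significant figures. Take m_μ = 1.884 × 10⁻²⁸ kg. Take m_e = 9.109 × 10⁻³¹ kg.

At fixed KE, p = √(2mKE) so λ = h/p ∝ 1/√m.
λ_μ/λ_e = √(m_e/m_μ) = √(9.109 × 10⁻³¹/1.884 × 10⁻²⁸) = √(4.835 × 10⁻³) = 0.0695.

λ_μ/λ_e = 0.0695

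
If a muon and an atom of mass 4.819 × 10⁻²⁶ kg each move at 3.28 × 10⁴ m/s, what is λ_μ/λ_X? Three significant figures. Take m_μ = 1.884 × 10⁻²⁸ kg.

At fixed v, p = mv so λ = h/(mv) ∝ 1/m.
λ_μ/λ_X = m_X/m_μ = 4.819 × 10⁻²⁶/1.884 × 10⁻²⁸ = 256.

λ_μ/λ_X = 256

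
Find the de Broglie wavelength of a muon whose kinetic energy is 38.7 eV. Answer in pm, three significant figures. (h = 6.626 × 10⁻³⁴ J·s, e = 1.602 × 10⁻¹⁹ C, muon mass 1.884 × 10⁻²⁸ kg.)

KE = 38.7 eV = 6.200 × 10⁻¹⁸ J.
p = √(2mKE) = √(2 × 1.884 × 10⁻²⁸ × 6.200 × 10⁻¹⁸) = 4.833 × 10⁻²³ kg·m/s.
λ = h/p = 6.626 × 10⁻³⁴ / 4.833 × 10⁻²³ = 1.37 × 10⁻¹¹ m = 13.7 pm.

λ = 13.7 pm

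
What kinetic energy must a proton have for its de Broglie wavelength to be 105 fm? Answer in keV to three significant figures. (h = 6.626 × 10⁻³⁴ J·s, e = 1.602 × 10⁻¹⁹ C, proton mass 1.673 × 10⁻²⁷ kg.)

KE = 74.3 keV

p = h/λ = 6.626 × 10⁻³⁴ / 1.050 × 10⁻¹³ = 6.310 × 10⁻²¹ kg·m/s.
KE = p²/(2m) = (6.310 × 10⁻²¹)² / (2 × 1.673 × 10⁻²⁷) = 1.190 × 10⁻¹⁴ J = 74.3 keV.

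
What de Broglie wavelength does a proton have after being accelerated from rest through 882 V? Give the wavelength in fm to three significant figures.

λ = 964 fm

KE = eV = 1.602 × 10⁻¹⁹ × 882.0 = 1.413 × 10⁻¹⁶ J.
p = √(2mKE) = √(2 × 1.673 × 10⁻²⁷ × 1.413 × 10⁻¹⁶) = 6.876 × 10⁻²² kg·m/s.
λ = h/p = 6.626 × 10⁻³⁴ / 6.876 × 10⁻²² = 9.64 × 10⁻¹³ m = 964 fm.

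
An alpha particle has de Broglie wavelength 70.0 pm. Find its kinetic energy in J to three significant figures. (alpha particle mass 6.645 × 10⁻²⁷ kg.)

p = h/λ = 6.626 × 10⁻³⁴ / 7.000 × 10⁻¹¹ = 9.466 × 10⁻²⁴ kg·m/s.
KE = p²/(2m) = (9.466 × 10⁻²⁴)² / (2 × 6.645 × 10⁻²⁷) = 6.742 × 10⁻²¹ J = 6.74 × 10⁻²¹ J.

KE = 6.74 × 10⁻²¹ J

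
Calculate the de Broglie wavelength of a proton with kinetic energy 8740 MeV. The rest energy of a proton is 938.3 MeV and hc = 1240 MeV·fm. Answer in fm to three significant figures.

Total energy E = KE + m₀c² = 8740 + 938.3 = 9678.3 MeV.
(pc)² = E² − (m₀c²)² = (9678.3)² − (938.3)² = 9.279 × 10⁷ MeV², so pc = 9633 MeV.
λ = hc/(pc) = 1240 MeV·fm / 9633 MeV = 0.129 fm.

λ = 0.129 fm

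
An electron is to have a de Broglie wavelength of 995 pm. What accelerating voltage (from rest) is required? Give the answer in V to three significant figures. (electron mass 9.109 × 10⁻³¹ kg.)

V = 1.52 V

p = h/λ = 6.626 × 10⁻³⁴ / 9.950 × 10⁻¹⁰ = 6.659 × 10⁻²⁵ kg·m/s.
KE = p²/(2m) = 2.434 × 10⁻¹⁹ J.
V = KE/e = 2.434 × 10⁻¹⁹ / (1.602 × 10⁻¹⁹) = 1.52 V.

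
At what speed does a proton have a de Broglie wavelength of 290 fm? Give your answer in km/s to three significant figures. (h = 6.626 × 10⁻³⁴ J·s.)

v = 1370 km/s

p = h/λ = 6.626 × 10⁻³⁴ / 2.900 × 10⁻¹³ = 2.285 × 10⁻²¹ kg·m/s.
v = p/m = 2.285 × 10⁻²¹ / 1.673 × 10⁻²⁷ = 1.37 × 10⁶ m/s = 1370 km/s.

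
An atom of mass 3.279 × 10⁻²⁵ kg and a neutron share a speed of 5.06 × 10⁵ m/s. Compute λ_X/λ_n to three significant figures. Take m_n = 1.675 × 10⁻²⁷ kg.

λ_X/λ_n = 5.11 × 10⁻³

At fixed v, p = mv so λ = h/(mv) ∝ 1/m.
λ_X/λ_n = m_n/m_X = 1.675 × 10⁻²⁷/3.279 × 10⁻²⁵ = 5.11 × 10⁻³.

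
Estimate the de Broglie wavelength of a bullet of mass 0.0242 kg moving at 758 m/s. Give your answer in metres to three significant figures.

p = mv = 0.0242 × 758 = 1.834 × 10¹ kg·m/s.
λ = h/p = 6.626 × 10⁻³⁴ / 1.834 × 10¹ = 3.61 × 10⁻³⁵ m.

λ = 3.61 × 10⁻³⁵ m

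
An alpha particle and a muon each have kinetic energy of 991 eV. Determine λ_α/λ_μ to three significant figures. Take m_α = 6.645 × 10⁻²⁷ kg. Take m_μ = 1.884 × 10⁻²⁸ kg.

At fixed KE, p = √(2mKE) so λ = h/p ∝ 1/√m.
λ_α/λ_μ = √(m_μ/m_α) = √(1.884 × 10⁻²⁸/6.645 × 10⁻²⁷) = √(0.02835) = 0.168.

λ_α/λ_μ = 0.168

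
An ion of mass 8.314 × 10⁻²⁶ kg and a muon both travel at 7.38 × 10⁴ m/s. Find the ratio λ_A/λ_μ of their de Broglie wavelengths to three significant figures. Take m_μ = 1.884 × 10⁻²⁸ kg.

λ_A/λ_μ = 2.27 × 10⁻³

At fixed v, p = mv so λ = h/(mv) ∝ 1/m.
λ_A/λ_μ = m_μ/m_A = 1.884 × 10⁻²⁸/8.314 × 10⁻²⁶ = 2.27 × 10⁻³.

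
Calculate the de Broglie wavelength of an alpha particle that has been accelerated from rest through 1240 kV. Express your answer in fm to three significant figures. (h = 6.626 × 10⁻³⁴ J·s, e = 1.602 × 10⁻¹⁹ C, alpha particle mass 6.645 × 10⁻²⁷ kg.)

λ = 9.12 fm

KE = 2eV = 2 × 1.602 × 10⁻¹⁹ × 1.240 × 10⁶ = 3.973 × 10⁻¹³ J.
p = √(2mKE) = √(2 × 6.645 × 10⁻²⁷ × 3.973 × 10⁻¹³) = 7.266 × 10⁻²⁰ kg·m/s.
λ = h/p = 6.626 × 10⁻³⁴ / 7.266 × 10⁻²⁰ = 9.12 × 10⁻¹⁵ m = 9.12 fm.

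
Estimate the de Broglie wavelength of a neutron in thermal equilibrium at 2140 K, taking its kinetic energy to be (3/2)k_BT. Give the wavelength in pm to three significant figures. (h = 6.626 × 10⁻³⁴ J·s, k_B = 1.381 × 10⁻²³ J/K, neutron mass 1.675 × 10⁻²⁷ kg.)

KE = (3/2)k_BT = 1.5 × 1.381 × 10⁻²³ × 2140 = 4.433 × 10⁻²⁰ J.
p = √(2mKE) = √(2 × 1.675 × 10⁻²⁷ × 4.433 × 10⁻²⁰) = 1.219 × 10⁻²³ kg·m/s.
λ = h/p = 5.44 × 10⁻¹¹ m = 54.4 pm.

λ = 54.4 pm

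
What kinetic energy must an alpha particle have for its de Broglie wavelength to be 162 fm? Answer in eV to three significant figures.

p = h/λ = 6.626 × 10⁻³⁴ / 1.620 × 10⁻¹³ = 4.090 × 10⁻²¹ kg·m/s.
KE = p²/(2m) = (4.090 × 10⁻²¹)² / (2 × 6.645 × 10⁻²⁷) = 1.259 × 10⁻¹⁵ J = 7860 eV.

KE = 7860 eV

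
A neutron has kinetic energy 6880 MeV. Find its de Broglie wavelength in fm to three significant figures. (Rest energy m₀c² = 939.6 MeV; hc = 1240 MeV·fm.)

Total energy E = KE + m₀c² = 6880 + 939.6 = 7819.6 MeV.
(pc)² = E² − (m₀c²)² = (7819.6)² − (939.6)² = 6.026 × 10⁷ MeV², so pc = 7763 MeV.
λ = hc/(pc) = 1240 MeV·fm / 7763 MeV = 0.160 fm.

λ = 0.160 fm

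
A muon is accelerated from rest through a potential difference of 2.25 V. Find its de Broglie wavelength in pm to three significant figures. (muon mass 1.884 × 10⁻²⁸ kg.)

λ = 56.9 pm

KE = eV = 1.602 × 10⁻¹⁹ × 2.250 = 3.605 × 10⁻¹⁹ J.
p = √(2mKE) = √(2 × 1.884 × 10⁻²⁸ × 3.605 × 10⁻¹⁹) = 1.165 × 10⁻²³ kg·m/s.
λ = h/p = 6.626 × 10⁻³⁴ / 1.165 × 10⁻²³ = 5.69 × 10⁻¹¹ m = 56.9 pm.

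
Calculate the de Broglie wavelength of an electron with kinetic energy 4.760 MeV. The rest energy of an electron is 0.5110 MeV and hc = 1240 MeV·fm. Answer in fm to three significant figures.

Total energy E = KE + m₀c² = 4.760 + 0.5110 = 5.2710 MeV.
(pc)² = E² − (m₀c²)² = (5.2710)² − (0.5110)² = 27.52 MeV², so pc = 5.246 MeV.
λ = hc/(pc) = 1240 MeV·fm / 5.246 MeV = 236 fm.

λ = 236 fm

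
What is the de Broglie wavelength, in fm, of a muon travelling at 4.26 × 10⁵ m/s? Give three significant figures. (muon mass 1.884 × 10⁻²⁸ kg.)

p = mv = 1.884 × 10⁻²⁸ × 4.26 × 10⁵ = 8.026 × 10⁻²³ kg·m/s.
λ = h/p = 6.626 × 10⁻³⁴ / 8.026 × 10⁻²³ = 8.26 × 10⁻¹² m = 8260 fm.

λ = 8260 fm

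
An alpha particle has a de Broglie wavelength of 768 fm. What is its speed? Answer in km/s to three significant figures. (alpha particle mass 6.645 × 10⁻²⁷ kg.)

p = h/λ = 6.626 × 10⁻³⁴ / 7.680 × 10⁻¹³ = 8.628 × 10⁻²² kg·m/s.
v = p/m = 8.628 × 10⁻²² / 6.645 × 10⁻²⁷ = 1.30 × 10⁵ m/s = 130 km/s.

v = 130 km/s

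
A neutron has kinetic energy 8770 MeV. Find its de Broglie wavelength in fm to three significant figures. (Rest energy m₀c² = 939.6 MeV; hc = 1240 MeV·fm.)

λ = 0.128 fm

Total energy E = KE + m₀c² = 8770 + 939.6 = 9709.6 MeV.
(pc)² = E² − (m₀c²)² = (9709.6)² − (939.6)² = 9.339 × 10⁷ MeV², so pc = 9664 MeV.
λ = hc/(pc) = 1240 MeV·fm / 9664 MeV = 0.128 fm.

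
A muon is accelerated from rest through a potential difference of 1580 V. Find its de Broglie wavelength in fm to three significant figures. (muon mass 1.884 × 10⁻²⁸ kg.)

KE = eV = 1.602 × 10⁻¹⁹ × 1580 = 2.531 × 10⁻¹⁶ J.
p = √(2mKE) = √(2 × 1.884 × 10⁻²⁸ × 2.531 × 10⁻¹⁶) = 3.088 × 10⁻²² kg·m/s.
λ = h/p = 6.626 × 10⁻³⁴ / 3.088 × 10⁻²² = 2.15 × 10⁻¹² m = 2150 fm.

λ = 2150 fm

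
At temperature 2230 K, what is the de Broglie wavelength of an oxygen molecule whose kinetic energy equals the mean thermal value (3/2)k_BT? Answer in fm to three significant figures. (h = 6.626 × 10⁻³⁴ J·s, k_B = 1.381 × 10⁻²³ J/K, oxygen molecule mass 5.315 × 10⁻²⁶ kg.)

KE = (3/2)k_BT = 1.5 × 1.381 × 10⁻²³ × 2230 = 4.619 × 10⁻²⁰ J.
p = √(2mKE) = √(2 × 5.315 × 10⁻²⁶ × 4.619 × 10⁻²⁰) = 7.007 × 10⁻²³ kg·m/s.
λ = h/p = 9.46 × 10⁻¹² m = 9460 fm.

λ = 9460 fm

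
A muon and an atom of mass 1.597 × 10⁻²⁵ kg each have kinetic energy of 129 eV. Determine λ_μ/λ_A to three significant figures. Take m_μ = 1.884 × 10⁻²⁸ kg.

λ_μ/λ_A = 29.1

At fixed KE, p = √(2mKE) so λ = h/p ∝ 1/√m.
λ_μ/λ_A = √(m_A/m_μ) = √(1.597 × 10⁻²⁵/1.884 × 10⁻²⁸) = √(847.7) = 29.1.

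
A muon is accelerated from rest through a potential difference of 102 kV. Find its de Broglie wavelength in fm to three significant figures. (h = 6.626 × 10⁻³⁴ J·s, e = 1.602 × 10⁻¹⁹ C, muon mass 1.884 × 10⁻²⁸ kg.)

λ = 267 fm

KE = eV = 1.602 × 10⁻¹⁹ × 1.020 × 10⁵ = 1.634 × 10⁻¹⁴ J.
p = √(2mKE) = √(2 × 1.884 × 10⁻²⁸ × 1.634 × 10⁻¹⁴) = 2.481 × 10⁻²¹ kg·m/s.
λ = h/p = 6.626 × 10⁻³⁴ / 2.481 × 10⁻²¹ = 2.67 × 10⁻¹³ m = 267 fm.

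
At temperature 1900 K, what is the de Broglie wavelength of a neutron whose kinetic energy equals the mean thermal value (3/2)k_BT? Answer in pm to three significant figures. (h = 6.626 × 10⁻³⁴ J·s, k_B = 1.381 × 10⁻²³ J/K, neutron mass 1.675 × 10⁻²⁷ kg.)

KE = (3/2)k_BT = 1.5 × 1.381 × 10⁻²³ × 1900 = 3.936 × 10⁻²⁰ J.
p = √(2mKE) = √(2 × 1.675 × 10⁻²⁷ × 3.936 × 10⁻²⁰) = 1.148 × 10⁻²³ kg·m/s.
λ = h/p = 5.77 × 10⁻¹¹ m = 57.7 pm.

λ = 57.7 pm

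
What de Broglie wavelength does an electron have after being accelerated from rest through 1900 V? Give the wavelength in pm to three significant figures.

λ = 28.1 pm

KE = eV = 1.602 × 10⁻¹⁹ × 1900 = 3.044 × 10⁻¹⁶ J.
p = √(2mKE) = √(2 × 9.109 × 10⁻³¹ × 3.044 × 10⁻¹⁶) = 2.355 × 10⁻²³ kg·m/s.
λ = h/p = 6.626 × 10⁻³⁴ / 2.355 × 10⁻²³ = 2.81 × 10⁻¹¹ m = 28.1 pm.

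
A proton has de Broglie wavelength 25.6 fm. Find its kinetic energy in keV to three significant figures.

p = h/λ = 6.626 × 10⁻³⁴ / 2.560 × 10⁻¹⁴ = 2.588 × 10⁻²⁰ kg·m/s.
KE = p²/(2m) = (2.588 × 10⁻²⁰)² / (2 × 1.673 × 10⁻²⁷) = 2.002 × 10⁻¹³ J = 1250 keV.

KE = 1250 keV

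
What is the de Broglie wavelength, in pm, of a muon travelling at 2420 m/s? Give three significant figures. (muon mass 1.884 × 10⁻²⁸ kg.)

p = mv = 1.884 × 10⁻²⁸ × 2420 = 4.559 × 10⁻²⁵ kg·m/s.
λ = h/p = 6.626 × 10⁻³⁴ / 4.559 × 10⁻²⁵ = 1.45 × 10⁻⁹ m = 1450 pm.

λ = 1450 pm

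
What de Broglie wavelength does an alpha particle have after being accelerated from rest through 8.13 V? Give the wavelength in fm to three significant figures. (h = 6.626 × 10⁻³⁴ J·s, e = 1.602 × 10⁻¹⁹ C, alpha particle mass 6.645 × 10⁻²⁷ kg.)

KE = 2eV = 2 × 1.602 × 10⁻¹⁹ × 8.130 = 2.605 × 10⁻¹⁸ J.
p = √(2mKE) = √(2 × 6.645 × 10⁻²⁷ × 2.605 × 10⁻¹⁸) = 1.861 × 10⁻²² kg·m/s.
λ = h/p = 6.626 × 10⁻³⁴ / 1.861 × 10⁻²² = 3.56 × 10⁻¹² m = 3560 fm.

λ = 3560 fm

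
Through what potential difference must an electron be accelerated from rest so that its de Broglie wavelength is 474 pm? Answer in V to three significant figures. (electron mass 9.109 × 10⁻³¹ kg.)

V = 6.70 V

p = h/λ = 6.626 × 10⁻³⁴ / 4.740 × 10⁻¹⁰ = 1.398 × 10⁻²⁴ kg·m/s.
KE = p²/(2m) = 1.073 × 10⁻¹⁸ J.
V = KE/e = 1.073 × 10⁻¹⁸ / (1.602 × 10⁻¹⁹) = 6.70 V.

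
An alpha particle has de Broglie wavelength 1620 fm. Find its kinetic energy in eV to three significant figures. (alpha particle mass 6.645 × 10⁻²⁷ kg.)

KE = 78.6 eV

p = h/λ = 6.626 × 10⁻³⁴ / 1.620 × 10⁻¹² = 4.090 × 10⁻²² kg·m/s.
KE = p²/(2m) = (4.090 × 10⁻²²)² / (2 × 6.645 × 10⁻²⁷) = 1.259 × 10⁻¹⁷ J = 78.6 eV.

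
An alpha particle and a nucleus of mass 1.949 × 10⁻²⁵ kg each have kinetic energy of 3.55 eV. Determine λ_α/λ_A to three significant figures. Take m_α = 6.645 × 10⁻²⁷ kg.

At fixed KE, p = √(2mKE) so λ = h/p ∝ 1/√m.
λ_α/λ_A = √(m_A/m_α) = √(1.949 × 10⁻²⁵/6.645 × 10⁻²⁷) = √(29.33) = 5.42.

λ_α/λ_A = 5.42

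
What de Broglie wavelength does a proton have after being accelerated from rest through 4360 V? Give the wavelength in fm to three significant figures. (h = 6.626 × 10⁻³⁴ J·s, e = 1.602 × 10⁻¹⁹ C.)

λ = 433 fm

KE = eV = 1.602 × 10⁻¹⁹ × 4360 = 6.985 × 10⁻¹⁶ J.
p = √(2mKE) = √(2 × 1.673 × 10⁻²⁷ × 6.985 × 10⁻¹⁶) = 1.529 × 10⁻²¹ kg·m/s.
λ = h/p = 6.626 × 10⁻³⁴ / 1.529 × 10⁻²¹ = 4.33 × 10⁻¹³ m = 433 fm.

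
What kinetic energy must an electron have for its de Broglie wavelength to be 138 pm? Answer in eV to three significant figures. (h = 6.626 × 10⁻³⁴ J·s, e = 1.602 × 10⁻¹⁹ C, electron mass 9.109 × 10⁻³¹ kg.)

p = h/λ = 6.626 × 10⁻³⁴ / 1.380 × 10⁻¹⁰ = 4.801 × 10⁻²⁴ kg·m/s.
KE = p²/(2m) = (4.801 × 10⁻²⁴)² / (2 × 9.109 × 10⁻³¹) = 1.265 × 10⁻¹⁷ J = 79.0 eV.

KE = 79.0 eV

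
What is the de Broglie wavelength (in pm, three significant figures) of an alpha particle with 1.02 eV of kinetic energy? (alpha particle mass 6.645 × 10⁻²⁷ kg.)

KE = 1.02 eV = 1.634 × 10⁻¹⁹ J.
p = √(2mKE) = √(2 × 6.645 × 10⁻²⁷ × 1.634 × 10⁻¹⁹) = 4.660 × 10⁻²³ kg·m/s.
λ = h/p = 6.626 × 10⁻³⁴ / 4.660 × 10⁻²³ = 1.42 × 10⁻¹¹ m = 14.2 pm.

λ = 14.2 pm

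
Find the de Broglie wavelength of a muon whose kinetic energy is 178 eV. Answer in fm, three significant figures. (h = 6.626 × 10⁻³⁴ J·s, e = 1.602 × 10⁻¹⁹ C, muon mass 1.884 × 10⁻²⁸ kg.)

λ = 6390 fm

KE = 178 eV = 2.852 × 10⁻¹⁷ J.
p = √(2mKE) = √(2 × 1.884 × 10⁻²⁸ × 2.852 × 10⁻¹⁷) = 1.037 × 10⁻²² kg·m/s.
λ = h/p = 6.626 × 10⁻³⁴ / 1.037 × 10⁻²² = 6.39 × 10⁻¹² m = 6390 fm.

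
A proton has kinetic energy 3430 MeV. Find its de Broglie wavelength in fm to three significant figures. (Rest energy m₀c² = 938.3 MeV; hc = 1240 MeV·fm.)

Total energy E = KE + m₀c² = 3430 + 938.3 = 4368.3 MeV.
(pc)² = E² − (m₀c²)² = (4368.3)² − (938.3)² = 1.820 × 10⁷ MeV², so pc = 4266 MeV.
λ = hc/(pc) = 1240 MeV·fm / 4266 MeV = 0.291 fm.

λ = 0.291 fm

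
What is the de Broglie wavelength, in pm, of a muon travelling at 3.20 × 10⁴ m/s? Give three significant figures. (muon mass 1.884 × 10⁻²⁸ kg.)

λ = 110 pm

p = mv = 1.884 × 10⁻²⁸ × 3.20 × 10⁴ = 6.029 × 10⁻²⁴ kg·m/s.
λ = h/p = 6.626 × 10⁻³⁴ / 6.029 × 10⁻²⁴ = 1.10 × 10⁻¹⁰ m = 110 pm.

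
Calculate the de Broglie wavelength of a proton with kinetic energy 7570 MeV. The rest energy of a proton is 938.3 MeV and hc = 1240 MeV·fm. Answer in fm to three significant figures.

Total energy E = KE + m₀c² = 7570 + 938.3 = 8508.3 MeV.
(pc)² = E² − (m₀c²)² = (8508.3)² − (938.3)² = 7.151 × 10⁷ MeV², so pc = 8456 MeV.
λ = hc/(pc) = 1240 MeV·fm / 8456 MeV = 0.147 fm.

λ = 0.147 fm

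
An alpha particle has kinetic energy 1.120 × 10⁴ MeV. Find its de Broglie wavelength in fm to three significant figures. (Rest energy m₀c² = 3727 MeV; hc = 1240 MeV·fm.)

Total energy E = KE + m₀c² = 1.120 × 10⁴ + 3727 = 14927 MeV.
(pc)² = E² − (m₀c²)² = (14927)² − (3727)² = 2.089 × 10⁸ MeV², so pc = 1.445 × 10⁴ MeV.
λ = hc/(pc) = 1240 MeV·fm / 1.445 × 10⁴ MeV = 0.0858 fm.

λ = 0.0858 fm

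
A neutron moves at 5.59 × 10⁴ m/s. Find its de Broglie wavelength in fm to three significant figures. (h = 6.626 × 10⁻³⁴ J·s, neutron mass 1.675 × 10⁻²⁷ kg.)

p = mv = 1.675 × 10⁻²⁷ × 5.59 × 10⁴ = 9.363 × 10⁻²³ kg·m/s.
λ = h/p = 6.626 × 10⁻³⁴ / 9.363 × 10⁻²³ = 7.08 × 10⁻¹² m = 7080 fm.

λ = 7080 fm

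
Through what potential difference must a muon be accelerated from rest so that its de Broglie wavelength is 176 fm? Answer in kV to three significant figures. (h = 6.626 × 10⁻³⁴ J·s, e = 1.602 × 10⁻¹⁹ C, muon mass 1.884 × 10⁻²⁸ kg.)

p = h/λ = 6.626 × 10⁻³⁴ / 1.760 × 10⁻¹³ = 3.765 × 10⁻²¹ kg·m/s.
KE = p²/(2m) = 3.762 × 10⁻¹⁴ J.
V = KE/e = 3.762 × 10⁻¹⁴ / (1.602 × 10⁻¹⁹) = 235 kV.

V = 235 kV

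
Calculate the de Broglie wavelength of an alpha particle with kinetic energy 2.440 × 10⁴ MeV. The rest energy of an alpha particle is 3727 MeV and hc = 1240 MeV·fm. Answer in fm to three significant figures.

Total energy E = KE + m₀c² = 2.440 × 10⁴ + 3727 = 28127 MeV.
(pc)² = E² − (m₀c²)² = (28127)² − (3727)² = 7.772 × 10⁸ MeV², so pc = 2.788 × 10⁴ MeV.
λ = hc/(pc) = 1240 MeV·fm / 2.788 × 10⁴ MeV = 0.0445 fm.

λ = 0.0445 fm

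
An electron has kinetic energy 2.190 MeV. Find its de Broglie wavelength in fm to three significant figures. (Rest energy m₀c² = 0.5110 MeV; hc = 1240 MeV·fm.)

λ = 468 fm

Total energy E = KE + m₀c² = 2.190 + 0.5110 = 2.7010 MeV.
(pc)² = E² − (m₀c²)² = (2.7010)² − (0.5110)² = 7.034 MeV², so pc = 2.652 MeV.
λ = hc/(pc) = 1240 MeV·fm / 2.652 MeV = 468 fm.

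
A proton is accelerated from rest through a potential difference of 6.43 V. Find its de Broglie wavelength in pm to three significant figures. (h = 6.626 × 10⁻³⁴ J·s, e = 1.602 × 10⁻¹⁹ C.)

λ = 11.3 pm

KE = eV = 1.602 × 10⁻¹⁹ × 6.430 = 1.030 × 10⁻¹⁸ J.
p = √(2mKE) = √(2 × 1.673 × 10⁻²⁷ × 1.030 × 10⁻¹⁸) = 5.871 × 10⁻²³ kg·m/s.
λ = h/p = 6.626 × 10⁻³⁴ / 5.871 × 10⁻²³ = 1.13 × 10⁻¹¹ m = 11.3 pm.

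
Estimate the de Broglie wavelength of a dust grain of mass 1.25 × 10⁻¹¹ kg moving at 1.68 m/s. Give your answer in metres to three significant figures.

λ = 3.16 × 10⁻²³ m

p = mv = 1.25 × 10⁻¹¹ × 1.68 = 2.100 × 10⁻¹¹ kg·m/s.
λ = h/p = 6.626 × 10⁻³⁴ / 2.100 × 10⁻¹¹ = 3.16 × 10⁻²³ m.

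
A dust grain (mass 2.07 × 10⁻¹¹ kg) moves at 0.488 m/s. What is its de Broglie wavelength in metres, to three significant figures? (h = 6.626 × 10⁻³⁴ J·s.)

p = mv = 2.07 × 10⁻¹¹ × 0.488 = 1.010 × 10⁻¹¹ kg·m/s.
λ = h/p = 6.626 × 10⁻³⁴ / 1.010 × 10⁻¹¹ = 6.56 × 10⁻²³ m.

λ = 6.56 × 10⁻²³ m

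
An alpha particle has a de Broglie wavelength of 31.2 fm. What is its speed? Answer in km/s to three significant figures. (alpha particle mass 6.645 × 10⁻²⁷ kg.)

p = h/λ = 6.626 × 10⁻³⁴ / 3.120 × 10⁻¹⁴ = 2.124 × 10⁻²⁰ kg·m/s.
v = p/m = 2.124 × 10⁻²⁰ / 6.645 × 10⁻²⁷ = 3.20 × 10⁶ m/s = 3200 km/s.

v = 3200 km/s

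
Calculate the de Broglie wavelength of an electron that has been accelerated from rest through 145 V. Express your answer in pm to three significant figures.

KE = eV = 1.602 × 10⁻¹⁹ × 145.0 = 2.323 × 10⁻¹⁷ J.
p = √(2mKE) = √(2 × 9.109 × 10⁻³¹ × 2.323 × 10⁻¹⁷) = 6.505 × 10⁻²⁴ kg·m/s.
λ = h/p = 6.626 × 10⁻³⁴ / 6.505 × 10⁻²⁴ = 1.02 × 10⁻¹⁰ m = 102 pm.

λ = 102 pm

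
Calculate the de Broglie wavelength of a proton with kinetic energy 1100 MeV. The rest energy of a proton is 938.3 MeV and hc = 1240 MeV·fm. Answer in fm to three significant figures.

λ = 0.685 fm

Total energy E = KE + m₀c² = 1100 + 938.3 = 2038.3 MeV.
(pc)² = E² − (m₀c²)² = (2038.3)² − (938.3)² = 3.274 × 10⁶ MeV², so pc = 1809 MeV.
λ = hc/(pc) = 1240 MeV·fm / 1809 MeV = 0.685 fm.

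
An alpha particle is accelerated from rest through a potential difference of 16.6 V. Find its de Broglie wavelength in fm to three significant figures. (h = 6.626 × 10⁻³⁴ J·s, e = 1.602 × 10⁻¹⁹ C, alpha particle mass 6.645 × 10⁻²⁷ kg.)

λ = 2490 fm

KE = 2eV = 2 × 1.602 × 10⁻¹⁹ × 16.60 = 5.319 × 10⁻¹⁸ J.
p = √(2mKE) = √(2 × 6.645 × 10⁻²⁷ × 5.319 × 10⁻¹⁸) = 2.659 × 10⁻²² kg·m/s.
λ = h/p = 6.626 × 10⁻³⁴ / 2.659 × 10⁻²² = 2.49 × 10⁻¹² m = 2490 fm.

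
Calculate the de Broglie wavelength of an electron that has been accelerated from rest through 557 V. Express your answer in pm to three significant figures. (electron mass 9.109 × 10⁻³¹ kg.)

λ = 52.0 pm

KE = eV = 1.602 × 10⁻¹⁹ × 557.0 = 8.923 × 10⁻¹⁷ J.
p = √(2mKE) = √(2 × 9.109 × 10⁻³¹ × 8.923 × 10⁻¹⁷) = 1.275 × 10⁻²³ kg·m/s.
λ = h/p = 6.626 × 10⁻³⁴ / 1.275 × 10⁻²³ = 5.20 × 10⁻¹¹ m = 52.0 pm.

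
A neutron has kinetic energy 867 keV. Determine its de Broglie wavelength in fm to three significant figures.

KE = 867 keV = 1.389 × 10⁻¹³ J.
p = √(2mKE) = √(2 × 1.675 × 10⁻²⁷ × 1.389 × 10⁻¹³) = 2.157 × 10⁻²⁰ kg·m/s.
λ = h/p = 6.626 × 10⁻³⁴ / 2.157 × 10⁻²⁰ = 3.07 × 10⁻¹⁴ m = 30.7 fm.

λ = 30.7 fm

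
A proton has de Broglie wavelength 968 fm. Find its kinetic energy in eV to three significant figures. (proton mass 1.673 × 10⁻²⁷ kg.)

p = h/λ = 6.626 × 10⁻³⁴ / 9.680 × 10⁻¹³ = 6.845 × 10⁻²² kg·m/s.
KE = p²/(2m) = (6.845 × 10⁻²²)² / (2 × 1.673 × 10⁻²⁷) = 1.400 × 10⁻¹⁶ J = 874 eV.

KE = 874 eV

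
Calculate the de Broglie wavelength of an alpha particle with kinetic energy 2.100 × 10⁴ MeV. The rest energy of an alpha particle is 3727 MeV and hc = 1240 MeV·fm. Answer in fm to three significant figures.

λ = 0.0507 fm

Total energy E = KE + m₀c² = 2.100 × 10⁴ + 3727 = 24727 MeV.
(pc)² = E² − (m₀c²)² = (24727)² − (3727)² = 5.975 × 10⁸ MeV², so pc = 2.444 × 10⁴ MeV.
λ = hc/(pc) = 1240 MeV·fm / 2.444 × 10⁴ MeV = 0.0507 fm.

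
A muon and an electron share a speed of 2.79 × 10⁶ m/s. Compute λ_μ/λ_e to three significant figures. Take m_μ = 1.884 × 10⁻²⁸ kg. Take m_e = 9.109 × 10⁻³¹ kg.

λ_μ/λ_e = 4.83 × 10⁻³

At fixed v, p = mv so λ = h/(mv) ∝ 1/m.
λ_μ/λ_e = m_e/m_μ = 9.109 × 10⁻³¹/1.884 × 10⁻²⁸ = 4.83 × 10⁻³.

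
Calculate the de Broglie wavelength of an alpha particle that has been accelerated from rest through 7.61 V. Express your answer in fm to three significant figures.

KE = 2eV = 2 × 1.602 × 10⁻¹⁹ × 7.610 = 2.438 × 10⁻¹⁸ J.
p = √(2mKE) = √(2 × 6.645 × 10⁻²⁷ × 2.438 × 10⁻¹⁸) = 1.800 × 10⁻²² kg·m/s.
λ = h/p = 6.626 × 10⁻³⁴ / 1.800 × 10⁻²² = 3.68 × 10⁻¹² m = 3680 fm.

λ = 3680 fm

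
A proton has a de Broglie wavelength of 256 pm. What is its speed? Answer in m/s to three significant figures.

v = 1550 m/s

p = h/λ = 6.626 × 10⁻³⁴ / 2.560 × 10⁻¹⁰ = 2.588 × 10⁻²⁴ kg·m/s.
v = p/m = 2.588 × 10⁻²⁴ / 1.673 × 10⁻²⁷ = 1.55 × 10³ m/s = 1550 m/s.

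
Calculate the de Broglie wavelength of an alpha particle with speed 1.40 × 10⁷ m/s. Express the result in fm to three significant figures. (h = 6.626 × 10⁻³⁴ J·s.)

p = mv = 6.645 × 10⁻²⁷ × 1.40 × 10⁷ = 9.303 × 10⁻²⁰ kg·m/s.
λ = h/p = 6.626 × 10⁻³⁴ / 9.303 × 10⁻²⁰ = 7.12 × 10⁻¹⁵ m = 7.12 fm.

λ = 7.12 fm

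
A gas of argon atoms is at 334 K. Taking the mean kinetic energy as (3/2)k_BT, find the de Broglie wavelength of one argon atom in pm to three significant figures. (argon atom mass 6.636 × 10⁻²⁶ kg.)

KE = (3/2)k_BT = 1.5 × 1.381 × 10⁻²³ × 334 = 6.919 × 10⁻²¹ J.
p = √(2mKE) = √(2 × 6.636 × 10⁻²⁶ × 6.919 × 10⁻²¹) = 3.030 × 10⁻²³ kg·m/s.
λ = h/p = 2.19 × 10⁻¹¹ m = 21.9 pm.

λ = 21.9 pm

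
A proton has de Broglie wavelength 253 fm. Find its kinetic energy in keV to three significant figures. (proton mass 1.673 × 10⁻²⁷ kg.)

KE = 12.8 keV

p = h/λ = 6.626 × 10⁻³⁴ / 2.530 × 10⁻¹³ = 2.619 × 10⁻²¹ kg·m/s.
KE = p²/(2m) = (2.619 × 10⁻²¹)² / (2 × 1.673 × 10⁻²⁷) = 2.050 × 10⁻¹⁵ J = 12.8 keV.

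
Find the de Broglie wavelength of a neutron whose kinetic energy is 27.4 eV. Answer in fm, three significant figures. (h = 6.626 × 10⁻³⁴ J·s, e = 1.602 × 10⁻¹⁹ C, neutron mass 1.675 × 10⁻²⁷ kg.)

λ = 5460 fm

KE = 27.4 eV = 4.389 × 10⁻¹⁸ J.
p = √(2mKE) = √(2 × 1.675 × 10⁻²⁷ × 4.389 × 10⁻¹⁸) = 1.213 × 10⁻²² kg·m/s.
λ = h/p = 6.626 × 10⁻³⁴ / 1.213 × 10⁻²² = 5.46 × 10⁻¹² m = 5460 fm.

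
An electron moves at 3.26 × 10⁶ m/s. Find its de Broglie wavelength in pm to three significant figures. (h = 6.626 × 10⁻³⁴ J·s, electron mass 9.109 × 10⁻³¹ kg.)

p = mv = 9.109 × 10⁻³¹ × 3.26 × 10⁶ = 2.970 × 10⁻²⁴ kg·m/s.
λ = h/p = 6.626 × 10⁻³⁴ / 2.970 × 10⁻²⁴ = 2.23 × 10⁻¹⁰ m = 223 pm.

λ = 223 pm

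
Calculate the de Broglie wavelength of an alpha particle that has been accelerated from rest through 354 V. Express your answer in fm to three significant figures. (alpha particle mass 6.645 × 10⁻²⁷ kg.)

KE = 2eV = 2 × 1.602 × 10⁻¹⁹ × 354.0 = 1.134 × 10⁻¹⁶ J.
p = √(2mKE) = √(2 × 6.645 × 10⁻²⁷ × 1.134 × 10⁻¹⁶) = 1.228 × 10⁻²¹ kg·m/s.
λ = h/p = 6.626 × 10⁻³⁴ / 1.228 × 10⁻²¹ = 5.40 × 10⁻¹³ m = 540 fm.

λ = 540 fm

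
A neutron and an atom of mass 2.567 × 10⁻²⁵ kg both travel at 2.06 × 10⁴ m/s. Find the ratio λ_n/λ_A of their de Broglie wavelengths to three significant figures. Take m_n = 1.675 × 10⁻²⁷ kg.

λ_n/λ_A = 153

At fixed v, p = mv so λ = h/(mv) ∝ 1/m.
λ_n/λ_A = m_A/m_n = 2.567 × 10⁻²⁵/1.675 × 10⁻²⁷ = 153.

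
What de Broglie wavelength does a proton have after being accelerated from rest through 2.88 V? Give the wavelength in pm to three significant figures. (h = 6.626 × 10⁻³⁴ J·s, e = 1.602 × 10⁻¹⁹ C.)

KE = eV = 1.602 × 10⁻¹⁹ × 2.880 = 4.614 × 10⁻¹⁹ J.
p = √(2mKE) = √(2 × 1.673 × 10⁻²⁷ × 4.614 × 10⁻¹⁹) = 3.929 × 10⁻²³ kg·m/s.
λ = h/p = 6.626 × 10⁻³⁴ / 3.929 × 10⁻²³ = 1.69 × 10⁻¹¹ m = 16.9 pm.

λ = 16.9 pm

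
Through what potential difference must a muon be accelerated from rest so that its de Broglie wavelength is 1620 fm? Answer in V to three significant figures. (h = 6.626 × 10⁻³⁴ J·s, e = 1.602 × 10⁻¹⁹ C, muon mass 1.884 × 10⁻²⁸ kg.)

V = 2770 V

p = h/λ = 6.626 × 10⁻³⁴ / 1.620 × 10⁻¹² = 4.090 × 10⁻²² kg·m/s.
KE = p²/(2m) = 4.440 × 10⁻¹⁶ J.
V = KE/e = 4.440 × 10⁻¹⁶ / (1.602 × 10⁻¹⁹) = 2770 V.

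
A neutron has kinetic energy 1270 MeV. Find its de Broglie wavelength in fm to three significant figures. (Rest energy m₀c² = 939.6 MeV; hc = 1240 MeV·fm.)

λ = 0.620 fm

Total energy E = KE + m₀c² = 1270 + 939.6 = 2209.6 MeV.
(pc)² = E² − (m₀c²)² = (2209.6)² − (939.6)² = 3.999 × 10⁶ MeV², so pc = 2000 MeV.
λ = hc/(pc) = 1240 MeV·fm / 2000 MeV = 0.620 fm.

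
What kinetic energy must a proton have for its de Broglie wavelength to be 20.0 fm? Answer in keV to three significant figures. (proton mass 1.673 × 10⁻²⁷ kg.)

KE = 2050 keV

p = h/λ = 6.626 × 10⁻³⁴ / 2.000 × 10⁻¹⁴ = 3.313 × 10⁻²⁰ kg·m/s.
KE = p²/(2m) = (3.313 × 10⁻²⁰)² / (2 × 1.673 × 10⁻²⁷) = 3.280 × 10⁻¹³ J = 2050 keV.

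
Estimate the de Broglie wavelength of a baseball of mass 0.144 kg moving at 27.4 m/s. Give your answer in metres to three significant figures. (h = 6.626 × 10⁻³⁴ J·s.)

p = mv = 0.144 × 27.4 = 3.946 kg·m/s.
λ = h/p = 6.626 × 10⁻³⁴ / 3.946 = 1.68 × 10⁻³⁴ m.

λ = 1.68 × 10⁻³⁴ m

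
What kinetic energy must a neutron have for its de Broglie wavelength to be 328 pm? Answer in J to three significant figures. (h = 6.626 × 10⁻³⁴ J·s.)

p = h/λ = 6.626 × 10⁻³⁴ / 3.280 × 10⁻¹⁰ = 2.020 × 10⁻²⁴ kg·m/s.
KE = p²/(2m) = (2.020 × 10⁻²⁴)² / (2 × 1.675 × 10⁻²⁷) = 1.218 × 10⁻²¹ J = 1.22 × 10⁻²¹ J.

KE = 1.22 × 10⁻²¹ J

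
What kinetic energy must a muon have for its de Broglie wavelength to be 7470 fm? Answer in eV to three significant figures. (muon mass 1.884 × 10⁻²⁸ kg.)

p = h/λ = 6.626 × 10⁻³⁴ / 7.470 × 10⁻¹² = 8.870 × 10⁻²³ kg·m/s.
KE = p²/(2m) = (8.870 × 10⁻²³)² / (2 × 1.884 × 10⁻²⁸) = 2.088 × 10⁻¹⁷ J = 130 eV.

KE = 130 eV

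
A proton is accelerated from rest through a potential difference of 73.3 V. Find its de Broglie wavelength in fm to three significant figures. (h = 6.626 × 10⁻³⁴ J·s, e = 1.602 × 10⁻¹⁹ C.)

λ = 3340 fm

KE = eV = 1.602 × 10⁻¹⁹ × 73.30 = 1.174 × 10⁻¹⁷ J.
p = √(2mKE) = √(2 × 1.673 × 10⁻²⁷ × 1.174 × 10⁻¹⁷) = 1.982 × 10⁻²² kg·m/s.
λ = h/p = 6.626 × 10⁻³⁴ / 1.982 × 10⁻²² = 3.34 × 10⁻¹² m = 3340 fm.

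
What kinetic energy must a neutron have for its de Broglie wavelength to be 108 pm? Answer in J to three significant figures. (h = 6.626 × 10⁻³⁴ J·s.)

KE = 1.12 × 10⁻²⁰ J

p = h/λ = 6.626 × 10⁻³⁴ / 1.080 × 10⁻¹⁰ = 6.135 × 10⁻²⁴ kg·m/s.
KE = p²/(2m) = (6.135 × 10⁻²⁴)² / (2 × 1.675 × 10⁻²⁷) = 1.124 × 10⁻²⁰ J = 1.12 × 10⁻²⁰ J.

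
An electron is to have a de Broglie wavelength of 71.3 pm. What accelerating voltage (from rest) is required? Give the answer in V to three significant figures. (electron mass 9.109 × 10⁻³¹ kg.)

V = 296 V

p = h/λ = 6.626 × 10⁻³⁴ / 7.130 × 10⁻¹¹ = 9.293 × 10⁻²⁴ kg·m/s.
KE = p²/(2m) = 4.740 × 10⁻¹⁷ J.
V = KE/e = 4.740 × 10⁻¹⁷ / (1.602 × 10⁻¹⁹) = 296 V.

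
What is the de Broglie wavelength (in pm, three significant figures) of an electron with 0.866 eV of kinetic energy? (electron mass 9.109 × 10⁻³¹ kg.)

λ = 1320 pm

KE = 0.866 eV = 1.387 × 10⁻¹⁹ J.
p = √(2mKE) = √(2 × 9.109 × 10⁻³¹ × 1.387 × 10⁻¹⁹) = 5.027 × 10⁻²⁵ kg·m/s.
λ = h/p = 6.626 × 10⁻³⁴ / 5.027 × 10⁻²⁵ = 1.32 × 10⁻⁹ m = 1320 pm.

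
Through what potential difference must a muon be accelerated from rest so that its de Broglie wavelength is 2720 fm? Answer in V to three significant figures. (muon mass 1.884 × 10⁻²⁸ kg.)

V = 983 V

p = h/λ = 6.626 × 10⁻³⁴ / 2.720 × 10⁻¹² = 2.436 × 10⁻²² kg·m/s.
KE = p²/(2m) = 1.575 × 10⁻¹⁶ J.
V = KE/e = 1.575 × 10⁻¹⁶ / (1.602 × 10⁻¹⁹) = 983 V.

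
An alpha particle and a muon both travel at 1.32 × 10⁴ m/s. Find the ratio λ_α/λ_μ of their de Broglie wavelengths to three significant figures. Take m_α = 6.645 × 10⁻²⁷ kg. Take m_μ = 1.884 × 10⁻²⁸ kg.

At fixed v, p = mv so λ = h/(mv) ∝ 1/m.
λ_α/λ_μ = m_μ/m_α = 1.884 × 10⁻²⁸/6.645 × 10⁻²⁷ = 0.0284.

λ_α/λ_μ = 0.0284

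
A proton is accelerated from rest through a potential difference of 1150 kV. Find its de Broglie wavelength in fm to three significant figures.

λ = 26.7 fm

KE = eV = 1.602 × 10⁻¹⁹ × 1.150 × 10⁶ = 1.842 × 10⁻¹³ J.
p = √(2mKE) = √(2 × 1.673 × 10⁻²⁷ × 1.842 × 10⁻¹³) = 2.483 × 10⁻²⁰ kg·m/s.
λ = h/p = 6.626 × 10⁻³⁴ / 2.483 × 10⁻²⁰ = 2.67 × 10⁻¹⁴ m = 26.7 fm.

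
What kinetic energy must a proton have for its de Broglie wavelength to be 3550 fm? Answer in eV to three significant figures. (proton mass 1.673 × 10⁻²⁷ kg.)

KE = 65.0 eV

p = h/λ = 6.626 × 10⁻³⁴ / 3.550 × 10⁻¹² = 1.866 × 10⁻²² kg·m/s.
KE = p²/(2m) = (1.866 × 10⁻²²)² / (2 × 1.673 × 10⁻²⁷) = 1.041 × 10⁻¹⁷ J = 65.0 eV.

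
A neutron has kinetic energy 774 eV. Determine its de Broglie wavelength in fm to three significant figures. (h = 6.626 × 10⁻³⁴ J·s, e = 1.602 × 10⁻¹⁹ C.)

KE = 774 eV = 1.240 × 10⁻¹⁶ J.
p = √(2mKE) = √(2 × 1.675 × 10⁻²⁷ × 1.240 × 10⁻¹⁶) = 6.445 × 10⁻²² kg·m/s.
λ = h/p = 6.626 × 10⁻³⁴ / 6.445 × 10⁻²² = 1.03 × 10⁻¹² m = 1030 fm.

λ = 1030 fm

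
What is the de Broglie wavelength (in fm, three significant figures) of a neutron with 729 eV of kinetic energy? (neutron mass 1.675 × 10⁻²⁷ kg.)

λ = 1060 fm

KE = 729 eV = 1.168 × 10⁻¹⁶ J.
p = √(2mKE) = √(2 × 1.675 × 10⁻²⁷ × 1.168 × 10⁻¹⁶) = 6.255 × 10⁻²² kg·m/s.
λ = h/p = 6.626 × 10⁻³⁴ / 6.255 × 10⁻²² = 1.06 × 10⁻¹² m = 1060 fm.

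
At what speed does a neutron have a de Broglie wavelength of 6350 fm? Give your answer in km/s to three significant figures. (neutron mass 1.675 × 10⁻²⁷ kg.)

p = h/λ = 6.626 × 10⁻³⁴ / 6.350 × 10⁻¹² = 1.043 × 10⁻²² kg·m/s.
v = p/m = 1.043 × 10⁻²² / 1.675 × 10⁻²⁷ = 6.23 × 10⁴ m/s = 62.3 km/s.

v = 62.3 km/s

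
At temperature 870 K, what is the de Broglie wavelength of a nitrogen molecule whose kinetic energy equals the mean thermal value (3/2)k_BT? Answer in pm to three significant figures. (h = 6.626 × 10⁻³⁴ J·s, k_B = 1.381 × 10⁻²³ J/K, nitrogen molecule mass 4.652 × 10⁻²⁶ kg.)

λ = 16.2 pm

KE = (3/2)k_BT = 1.5 × 1.381 × 10⁻²³ × 870 = 1.802 × 10⁻²⁰ J.
p = √(2mKE) = √(2 × 4.652 × 10⁻²⁶ × 1.802 × 10⁻²⁰) = 4.095 × 10⁻²³ kg·m/s.
λ = h/p = 1.62 × 10⁻¹¹ m = 16.2 pm.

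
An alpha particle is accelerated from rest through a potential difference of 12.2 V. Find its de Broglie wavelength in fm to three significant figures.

KE = 2eV = 2 × 1.602 × 10⁻¹⁹ × 12.20 = 3.909 × 10⁻¹⁸ J.
p = √(2mKE) = √(2 × 6.645 × 10⁻²⁷ × 3.909 × 10⁻¹⁸) = 2.279 × 10⁻²² kg·m/s.
λ = h/p = 6.626 × 10⁻³⁴ / 2.279 × 10⁻²² = 2.91 × 10⁻¹² m = 2910 fm.

λ = 2910 fm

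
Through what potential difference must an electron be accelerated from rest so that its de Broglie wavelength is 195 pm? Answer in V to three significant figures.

p = h/λ = 6.626 × 10⁻³⁴ / 1.950 × 10⁻¹⁰ = 3.398 × 10⁻²⁴ kg·m/s.
KE = p²/(2m) = 6.338 × 10⁻¹⁸ J.
V = KE/e = 6.338 × 10⁻¹⁸ / (1.602 × 10⁻¹⁹) = 39.6 V.

V = 39.6 V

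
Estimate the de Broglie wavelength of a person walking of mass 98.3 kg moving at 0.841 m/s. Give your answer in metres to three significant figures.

λ = 8.01 × 10⁻³⁶ m

p = mv = 98.3 × 0.841 = 8.267 × 10¹ kg·m/s.
λ = h/p = 6.626 × 10⁻³⁴ / 8.267 × 10¹ = 8.01 × 10⁻³⁶ m.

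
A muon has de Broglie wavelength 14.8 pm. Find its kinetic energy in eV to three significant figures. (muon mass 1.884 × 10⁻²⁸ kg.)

p = h/λ = 6.626 × 10⁻³⁴ / 1.480 × 10⁻¹¹ = 4.477 × 10⁻²³ kg·m/s.
KE = p²/(2m) = (4.477 × 10⁻²³)² / (2 × 1.884 × 10⁻²⁸) = 5.319 × 10⁻¹⁸ J = 33.2 eV.

KE = 33.2 eV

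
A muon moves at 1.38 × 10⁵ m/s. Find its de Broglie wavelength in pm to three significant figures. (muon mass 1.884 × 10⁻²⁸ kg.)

p = mv = 1.884 × 10⁻²⁸ × 1.38 × 10⁵ = 2.600 × 10⁻²³ kg·m/s.
λ = h/p = 6.626 × 10⁻³⁴ / 2.600 × 10⁻²³ = 2.55 × 10⁻¹¹ m = 25.5 pm.

λ = 25.5 pm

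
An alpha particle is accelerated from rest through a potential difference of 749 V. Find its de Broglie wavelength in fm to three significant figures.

λ = 371 fm

KE = 2eV = 2 × 1.602 × 10⁻¹⁹ × 749.0 = 2.400 × 10⁻¹⁶ J.
p = √(2mKE) = √(2 × 6.645 × 10⁻²⁷ × 2.400 × 10⁻¹⁶) = 1.786 × 10⁻²¹ kg·m/s.
λ = h/p = 6.626 × 10⁻³⁴ / 1.786 × 10⁻²¹ = 3.71 × 10⁻¹³ m = 371 fm.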